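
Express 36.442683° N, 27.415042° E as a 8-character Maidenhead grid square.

Offset from 180°W / 90°S: lon 207.41504°, lat 126.44268°.
Field: lon ⌊207.41504/20⌋ = 10 → K; lat ⌊126.44268/10⌋ = 12 → M.
Square: lon ⌊7.41504/2⌋ = 3; lat ⌊6.44268/1⌋ = 6.
Subsquare: lon ⌊1.41504/0.0833333⌋ = 16 → q; lat ⌊0.44268/0.0416667⌋ = 10 → k.
Extended square: lon ⌊0.08171/0.00833333⌋ = 9; lat ⌊0.02602/0.00416667⌋ = 6.

KM36qk96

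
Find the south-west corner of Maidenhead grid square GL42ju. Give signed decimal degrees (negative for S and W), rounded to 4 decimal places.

Field G=6, L=11: +6·20° lon, +11·10° lat → SW at lon -60°, lat 20°.
Square 4, 2: +4·2° lon, +2·1° lat → SW at lon -52°, lat 22°.
Subsquare j=9, u=20: +9·0.0833333° lon, +20·0.0416667° lat → SW at lon -51.25°, lat 22.8333°.
latitude 22.8333, longitude -51.2500.

22.8333, -51.2500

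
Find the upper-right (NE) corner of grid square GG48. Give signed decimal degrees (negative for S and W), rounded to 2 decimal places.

-21.00, -50.00

Field G=6, G=6: +6·20° lon, +6·10° lat → SW at lon -60°, lat -30°.
Square 4, 8: +4·2° lon, +8·1° lat → SW at lon -52°, lat -22°.
Cell spans 2° lon × 1° lat. NE corner is SW corner plus one full cell.
latitude -21.00, longitude -50.00.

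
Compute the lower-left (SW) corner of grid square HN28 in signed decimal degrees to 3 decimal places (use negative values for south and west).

Field H=7, N=13: +7·20° lon, +13·10° lat → SW at lon -40°, lat 40°.
Square 2, 8: +2·2° lon, +8·1° lat → SW at lon -36°, lat 48°.
latitude 48.000, longitude -36.000.

48.000, -36.000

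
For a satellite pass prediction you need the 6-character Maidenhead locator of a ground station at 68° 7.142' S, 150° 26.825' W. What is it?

BC41sv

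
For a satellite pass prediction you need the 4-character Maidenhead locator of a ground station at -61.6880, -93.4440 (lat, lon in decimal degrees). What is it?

Offset from 180°W / 90°S: lon 86.56°, lat 28.31°.
Field: lon ⌊86.56/20⌋ = 4 → E; lat ⌊28.31/10⌋ = 2 → C.
Square: lon ⌊6.56/2⌋ = 3; lat ⌊8.31/1⌋ = 8.

EC38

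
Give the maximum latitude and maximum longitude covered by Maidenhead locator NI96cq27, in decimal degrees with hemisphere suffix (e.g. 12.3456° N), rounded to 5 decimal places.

3.30000° S, 98.19167° E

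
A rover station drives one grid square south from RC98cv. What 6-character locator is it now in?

RC98cu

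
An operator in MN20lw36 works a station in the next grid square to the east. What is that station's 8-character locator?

Longitude extended square 3; +1 → 4.
The latitude characters are unchanged.

MN20lw46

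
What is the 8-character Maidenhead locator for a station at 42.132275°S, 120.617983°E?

PE07hu48

Add 180° to longitude and 90° to latitude: 300.61798, 47.86773.
Field: 300.61798/20 → 15 → P, 47.86773/10 → 4 → E; chars PE.
Square: 0.61798/2 → 0, 7.86773/1 → 7; chars 07.
Subsquare: 0.61798/0.0833333 → 7 → h, 0.86773/0.0416667 → 20 → u; chars hu.
Extended square: 0.03465/0.00833333 → 4, 0.03439/0.00416667 → 8; chars 48.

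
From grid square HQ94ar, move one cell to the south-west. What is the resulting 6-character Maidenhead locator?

HQ84xq

Longitude subsquare a = 0; −1 → -1, wraps to 23 = x, carry into square.
Longitude square 9; −1 → 8.
Latitude subsquare r = 17; −1 → 16 = q.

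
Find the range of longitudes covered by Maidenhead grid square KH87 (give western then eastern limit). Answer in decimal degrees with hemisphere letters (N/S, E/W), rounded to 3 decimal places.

36.000° E, 38.000° E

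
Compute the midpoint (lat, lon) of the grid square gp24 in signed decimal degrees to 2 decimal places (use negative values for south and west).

Field G=6, P=15: +6·20° lon, +15·10° lat → SW at lon -60°, lat 60°.
Square 2, 4: +2·2° lon, +4·1° lat → SW at lon -56°, lat 64°.
Cell spans 2° lon × 1° lat. Centre is SW corner plus half of each.
latitude 64.50, longitude -55.00.

64.50, -55.00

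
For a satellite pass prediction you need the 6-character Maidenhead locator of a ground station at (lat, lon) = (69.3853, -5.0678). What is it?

Shift to the Maidenhead origin (180°W, 90°S): lon 174.9322, lat 159.3853.
Field: lon ⌊174.9322/20⌋ = 8 → I; lat ⌊159.3853/10⌋ = 15 → P.
Square: lon ⌊14.9322/2⌋ = 7; lat ⌊9.3853/1⌋ = 9.
Subsquare: lon ⌊0.9322/0.0833333⌋ = 11 → l; lat ⌊0.3853/0.0416667⌋ = 9 → j.

IP79lj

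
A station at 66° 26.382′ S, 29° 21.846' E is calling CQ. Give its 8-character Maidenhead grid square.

KC43qn34

Add 180° to longitude and 90° to latitude: 209.36410, 23.56030.
Field (20°×10°, letters A–R): 209.36410/20 → 10 → K, 23.56030/10 → 2 → C; chars KC.
Square (2°×1°, digits 0–9): 9.36410/2 → 4, 3.56030/1 → 3; chars 43.
Subsquare (5′×2.5′, letters a–x): 1.36410/0.0833333 → 16 → q, 0.56030/0.0416667 → 13 → n; chars qn.
Extended square (30″×15″, digits 0–9): 0.03077/0.00833333 → 3, 0.01863/0.00416667 → 4; chars 34.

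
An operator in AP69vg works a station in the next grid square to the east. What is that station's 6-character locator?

AP69wg

Longitude subsquare v = 21; +1 → 22 = w.
The latitude characters are unchanged.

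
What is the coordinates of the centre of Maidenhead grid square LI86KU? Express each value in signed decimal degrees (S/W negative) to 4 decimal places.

-3.1458, 56.8750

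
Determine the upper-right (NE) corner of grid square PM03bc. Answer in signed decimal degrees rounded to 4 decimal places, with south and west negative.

Field P=15, M=12: +15·20° lon, +12·10° lat → SW at lon 120°, lat 30°.
Square 0, 3: +0·2° lon, +3·1° lat → SW at lon 120°, lat 33°.
Subsquare b=1, c=2: +1·0.0833333° lon, +2·0.0416667° lat → SW at lon 120.083°, lat 33.0833°.
Cell spans 0.0833333° lon × 0.0416667° lat. NE corner is SW corner plus one full cell.
latitude 33.1250, longitude 120.1667.

33.1250, 120.1667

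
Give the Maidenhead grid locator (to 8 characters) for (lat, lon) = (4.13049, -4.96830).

IJ74md31

Add 180° to longitude and 90° to latitude: 175.03170, 94.13049.
Field: lon ⌊175.03170/20⌋ = 8 → I; lat ⌊94.13049/10⌋ = 9 → J.
Square: lon ⌊15.03170/2⌋ = 7; lat ⌊4.13049/1⌋ = 4.
Subsquare: lon ⌊1.03170/0.0833333⌋ = 12 → m; lat ⌊0.13049/0.0416667⌋ = 3 → d.
Extended square: lon ⌊0.03170/0.00833333⌋ = 3; lat ⌊0.00549/0.00416667⌋ = 1.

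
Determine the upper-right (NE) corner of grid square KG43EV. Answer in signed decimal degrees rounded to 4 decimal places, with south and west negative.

-26.0833, 28.4167

Field K=10, G=6: +10·20° lon, +6·10° lat → SW at lon 20°, lat -30°.
Square 4, 3: +4·2° lon, +3·1° lat → SW at lon 28°, lat -27°.
Subsquare e=4, v=21: +4·0.0833333° lon, +21·0.0416667° lat → SW at lon 28.3333°, lat -26.125°.
Cell spans 0.0833333° lon × 0.0416667° lat. NE corner is SW corner plus one full cell.
latitude -26.0833, longitude 28.4167.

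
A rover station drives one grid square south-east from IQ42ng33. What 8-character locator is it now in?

IQ42ng42

Longitude extended square 3; +1 → 4.
Latitude extended square 3; −1 → 2.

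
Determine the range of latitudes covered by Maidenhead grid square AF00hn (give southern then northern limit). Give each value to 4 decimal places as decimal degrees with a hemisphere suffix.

Field A=0, F=5: +0·20° lon, +5·10° lat → SW at lon -180°, lat -40°.
Square 0, 0: +0·2° lon, +0·1° lat → SW at lon -180°, lat -40°.
Subsquare h=7, n=13: +7·0.0833333° lon, +13·0.0416667° lat → SW at lon -179.417°, lat -39.4583°.
Cell spans 0.0833333° lon × 0.0416667° lat.
south 39.4583° S, north 39.4167° S.

39.4583° S, 39.4167° S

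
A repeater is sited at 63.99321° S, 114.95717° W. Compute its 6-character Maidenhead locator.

DC26ma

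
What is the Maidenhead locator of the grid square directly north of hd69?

Latitude square 9; +1 → 10, wraps to 0, carry into field.
Latitude field D = 3; +1 → 4 = E.
The longitude characters are unchanged.

HE60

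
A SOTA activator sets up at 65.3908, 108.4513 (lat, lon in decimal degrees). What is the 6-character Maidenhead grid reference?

Shift to the Maidenhead origin (180°W, 90°S): lon 288.4513, lat 155.3908.
Field (20°×10°, letters A–R): 288.4513/20 → 14 → O, 155.3908/10 → 15 → P; chars OP.
Square (2°×1°, digits 0–9): 8.4513/2 → 4, 5.3908/1 → 5; chars 45.
Subsquare (5′×2.5′, letters a–x): 0.4513/0.0833333 → 5 → f, 0.3908/0.0416667 → 9 → j; chars fj.

OP45fj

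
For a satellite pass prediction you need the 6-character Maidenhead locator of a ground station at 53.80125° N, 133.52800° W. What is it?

CO33ft

Shift to the Maidenhead origin (180°W, 90°S): lon 46.4720, lat 143.8013.
Field: 46.4720/20 → 2 → C, 143.8013/10 → 14 → O; chars CO.
Square: 6.4720/2 → 3, 3.8013/1 → 3; chars 33.
Subsquare: 0.4720/0.0833333 → 5 → f, 0.8013/0.0416667 → 19 → t; chars ft.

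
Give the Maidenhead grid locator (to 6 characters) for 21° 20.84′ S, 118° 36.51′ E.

Shift to the Maidenhead origin (180°W, 90°S): lon 298.6085, lat 68.6527.
Field: 298.6085/20 → 14 → O, 68.6527/10 → 6 → G; chars OG.
Square: 18.6085/2 → 9, 8.6527/1 → 8; chars 98.
Subsquare: 0.6085/0.0833333 → 7 → h, 0.6527/0.0416667 → 15 → p; chars hp.

OG98hp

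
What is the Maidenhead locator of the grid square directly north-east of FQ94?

Longitude square 9; +1 → 10, wraps to 0, carry into field.
Longitude field F = 5; +1 → 6 = G.
Latitude square 4; +1 → 5.

GQ05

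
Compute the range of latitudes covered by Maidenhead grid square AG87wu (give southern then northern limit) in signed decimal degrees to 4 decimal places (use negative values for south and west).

-22.1667, -22.1250

Field A=0, G=6: +0·20° lon, +6·10° lat → SW at lon -180°, lat -30°.
Square 8, 7: +8·2° lon, +7·1° lat → SW at lon -164°, lat -23°.
Subsquare w=22, u=20: +22·0.0833333° lon, +20·0.0416667° lat → SW at lon -162.167°, lat -22.1667°.
Cell spans 0.0833333° lon × 0.0416667° lat.
south -22.1667, north -22.1250.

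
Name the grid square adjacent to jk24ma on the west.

JK24la

Longitude subsquare m = 12; −1 → 11 = l.
The latitude characters are unchanged.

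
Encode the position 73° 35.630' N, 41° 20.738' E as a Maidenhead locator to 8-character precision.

LQ03qo12

Add 180° to longitude and 90° to latitude: 221.34563, 163.59383.
Field: lon ⌊221.34563/20⌋ = 11 → L; lat ⌊163.59383/10⌋ = 16 → Q.
Square: lon ⌊1.34563/2⌋ = 0; lat ⌊3.59383/1⌋ = 3.
Subsquare: lon ⌊1.34563/0.0833333⌋ = 16 → q; lat ⌊0.59383/0.0416667⌋ = 14 → o.
Extended square: lon ⌊0.01230/0.00833333⌋ = 1; lat ⌊0.01050/0.00416667⌋ = 2.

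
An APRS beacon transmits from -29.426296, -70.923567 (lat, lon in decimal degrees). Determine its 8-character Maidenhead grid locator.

FG40mn97

Offset from 180°W / 90°S: lon 109.07643°, lat 60.57370°.
Field: lon ⌊109.07643/20⌋ = 5 → F; lat ⌊60.57370/10⌋ = 6 → G.
Square: lon ⌊9.07643/2⌋ = 4; lat ⌊0.57370/1⌋ = 0.
Subsquare: lon ⌊1.07643/0.0833333⌋ = 12 → m; lat ⌊0.57370/0.0416667⌋ = 13 → n.
Extended square: lon ⌊0.07643/0.00833333⌋ = 9; lat ⌊0.03204/0.00416667⌋ = 7.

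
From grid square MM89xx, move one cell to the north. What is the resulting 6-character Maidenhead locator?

MN80xa

Latitude subsquare x = 23; +1 → 24, wraps to 0 = a, carry into square.
Latitude square 9; +1 → 10, wraps to 0, carry into field.
Latitude field M = 12; +1 → 13 = N.
The longitude characters are unchanged.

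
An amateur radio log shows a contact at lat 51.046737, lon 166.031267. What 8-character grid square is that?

RO31ab31

Shift to the Maidenhead origin (180°W, 90°S): lon 346.03127, lat 141.04674.
Field: 346.03127/20 → 17 → R, 141.04674/10 → 14 → O; chars RO.
Square: 6.03127/2 → 3, 1.04674/1 → 1; chars 31.
Subsquare: 0.03127/0.0833333 → 0 → a, 0.04674/0.0416667 → 1 → b; chars ab.
Extended square: 0.03127/0.00833333 → 3, 0.00507/0.00416667 → 1; chars 31.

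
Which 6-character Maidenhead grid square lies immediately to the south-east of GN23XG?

GN33af

Longitude subsquare x = 23; +1 → 24, wraps to 0 = a, carry into square.
Longitude square 2; +1 → 3.
Latitude subsquare g = 6; −1 → 5 = f.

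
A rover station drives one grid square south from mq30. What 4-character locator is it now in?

Latitude square 0; −1 → -1, wraps to 9, carry into field.
Latitude field Q = 16; −1 → 15 = P.
The longitude characters are unchanged.

MP39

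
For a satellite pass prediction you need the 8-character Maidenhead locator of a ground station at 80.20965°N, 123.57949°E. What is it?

Offset from 180°W / 90°S: lon 303.57949°, lat 170.20965°.
Field: 303.57949/20 → 15 → P, 170.20965/10 → 17 → R; chars PR.
Square: 3.57949/2 → 1, 0.20965/1 → 0; chars 10.
Subsquare: 1.57949/0.0833333 → 18 → s, 0.20965/0.0416667 → 5 → f; chars sf.
Extended square: 0.07949/0.00833333 → 9, 0.00132/0.00416667 → 0; chars 90.

PR10sf90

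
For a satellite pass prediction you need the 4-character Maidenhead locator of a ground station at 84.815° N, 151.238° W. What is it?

Offset from 180°W / 90°S: lon 28.76°, lat 174.81°.
Field: 28.76/20 → 1 → B, 174.81/10 → 17 → R; chars BR.
Square: 8.76/2 → 4, 4.81/1 → 4; chars 44.

BR44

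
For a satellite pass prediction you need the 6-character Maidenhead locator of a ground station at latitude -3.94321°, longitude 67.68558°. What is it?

MI36ub

Add 180° to longitude and 90° to latitude: 247.6856, 86.0568.
Field: 247.6856/20 → 12 → M, 86.0568/10 → 8 → I; chars MI.
Square: 7.6856/2 → 3, 6.0568/1 → 6; chars 36.
Subsquare: 1.6856/0.0833333 → 20 → u, 0.0568/0.0416667 → 1 → b; chars ub.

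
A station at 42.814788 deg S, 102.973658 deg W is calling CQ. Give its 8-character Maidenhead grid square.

DE87me34

Shift to the Maidenhead origin (180°W, 90°S): lon 77.02634, lat 47.18521.
Field: lon ⌊77.02634/20⌋ = 3 → D; lat ⌊47.18521/10⌋ = 4 → E.
Square: lon ⌊17.02634/2⌋ = 8; lat ⌊7.18521/1⌋ = 7.
Subsquare: lon ⌊1.02634/0.0833333⌋ = 12 → m; lat ⌊0.18521/0.0416667⌋ = 4 → e.
Extended square: lon ⌊0.02634/0.00833333⌋ = 3; lat ⌊0.01855/0.00416667⌋ = 4.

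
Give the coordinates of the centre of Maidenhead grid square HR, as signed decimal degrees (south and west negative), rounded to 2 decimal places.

Field H=7, R=17: +7·20° lon, +17·10° lat → SW at lon -40°, lat 80°.
Cell spans 20° lon × 10° lat. Centre is SW corner plus half of each.
latitude 85.00, longitude -30.00.

85.00, -30.00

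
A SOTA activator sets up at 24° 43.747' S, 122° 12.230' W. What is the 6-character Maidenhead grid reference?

Add 180° to longitude and 90° to latitude: 57.7962, 65.2709.
Field (20°×10°, letters A–R): lon ⌊57.7962/20⌋ = 2 → C; lat ⌊65.2709/10⌋ = 6 → G.
Square (2°×1°, digits 0–9): lon ⌊17.7962/2⌋ = 8; lat ⌊5.2709/1⌋ = 5.
Subsquare (5′×2.5′, letters a–x): lon ⌊1.7962/0.0833333⌋ = 21 → v; lat ⌊0.2709/0.0416667⌋ = 6 → g.

CG85vg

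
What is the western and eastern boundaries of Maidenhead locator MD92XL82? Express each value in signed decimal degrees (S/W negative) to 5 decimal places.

79.98333, 79.99167

Field M=12, D=3: +12·20° lon, +3·10° lat → SW at lon 60°, lat -60°.
Square 9, 2: +9·2° lon, +2·1° lat → SW at lon 78°, lat -58°.
Subsquare x=23, l=11: +23·0.0833333° lon, +11·0.0416667° lat → SW at lon 79.9167°, lat -57.5417°.
Extended square 8, 2: +8·0.00833333° lon, +2·0.00416667° lat → SW at lon 79.9833°, lat -57.5333°.
Cell spans 0.00833333° lon × 0.00416667° lat.
west 79.98333, east 79.99167.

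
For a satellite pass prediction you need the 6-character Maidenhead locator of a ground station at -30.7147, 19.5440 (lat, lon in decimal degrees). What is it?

Offset from 180°W / 90°S: lon 199.5440°, lat 59.2853°.
Field: lon ⌊199.5440/20⌋ = 9 → J; lat ⌊59.2853/10⌋ = 5 → F.
Square: lon ⌊19.5440/2⌋ = 9; lat ⌊9.2853/1⌋ = 9.
Subsquare: lon ⌊1.5440/0.0833333⌋ = 18 → s; lat ⌊0.2853/0.0416667⌋ = 6 → g.

JF99sg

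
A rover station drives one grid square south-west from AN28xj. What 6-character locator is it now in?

AN28wi

Longitude subsquare x = 23; −1 → 22 = w.
Latitude subsquare j = 9; −1 → 8 = i.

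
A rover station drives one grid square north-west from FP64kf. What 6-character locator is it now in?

FP64jg

Longitude subsquare k = 10; −1 → 9 = j.
Latitude subsquare f = 5; +1 → 6 = g.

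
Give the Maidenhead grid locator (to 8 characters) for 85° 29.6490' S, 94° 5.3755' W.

EA24wm91

Add 180° to longitude and 90° to latitude: 85.91041, 4.50585.
Field: 85.91041/20 → 4 → E, 4.50585/10 → 0 → A; chars EA.
Square: 5.91041/2 → 2, 4.50585/1 → 4; chars 24.
Subsquare: 1.91041/0.0833333 → 22 → w, 0.50585/0.0416667 → 12 → m; chars wm.
Extended square: 0.07708/0.00833333 → 9, 0.00585/0.00416667 → 1; chars 91.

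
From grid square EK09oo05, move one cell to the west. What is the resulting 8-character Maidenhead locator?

EK09no95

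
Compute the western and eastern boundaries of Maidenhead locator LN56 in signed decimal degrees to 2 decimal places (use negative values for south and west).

Field L=11, N=13: +11·20° lon, +13·10° lat → SW at lon 40°, lat 40°.
Square 5, 6: +5·2° lon, +6·1° lat → SW at lon 50°, lat 46°.
Cell spans 2° lon × 1° lat.
west 50.00, east 52.00.

50.00, 52.00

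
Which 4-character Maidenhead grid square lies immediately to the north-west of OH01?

NH92

Longitude square 0; −1 → -1, wraps to 9, carry into field.
Longitude field O = 14; −1 → 13 = N.
Latitude square 1; +1 → 2.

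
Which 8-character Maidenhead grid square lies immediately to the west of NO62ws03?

NO62vs93

Longitude extended square 0; −1 → -1, wraps to 9, carry into subsquare.
Longitude subsquare w = 22; −1 → 21 = v.
The latitude characters are unchanged.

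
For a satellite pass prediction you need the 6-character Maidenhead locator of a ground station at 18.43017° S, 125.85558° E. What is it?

PH21wn

Shift to the Maidenhead origin (180°W, 90°S): lon 305.8556, lat 71.5698.
Field: 305.8556/20 → 15 → P, 71.5698/10 → 7 → H; chars PH.
Square: 5.8556/2 → 2, 1.5698/1 → 1; chars 21.
Subsquare: 1.8556/0.0833333 → 22 → w, 0.5698/0.0416667 → 13 → n; chars wn.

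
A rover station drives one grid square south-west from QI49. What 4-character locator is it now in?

QI38

Longitude square 4; −1 → 3.
Latitude square 9; −1 → 8.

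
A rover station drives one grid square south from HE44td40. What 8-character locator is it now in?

HE44tc49

Latitude extended square 0; −1 → -1, wraps to 9, carry into subsquare.
Latitude subsquare d = 3; −1 → 2 = c.
The longitude characters are unchanged.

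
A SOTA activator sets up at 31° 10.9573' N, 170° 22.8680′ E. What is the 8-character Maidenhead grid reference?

RM51ee53

Add 180° to longitude and 90° to latitude: 350.38113, 121.18262.
Field (20°×10°, letters A–R): 350.38113/20 → 17 → R, 121.18262/10 → 12 → M; chars RM.
Square (2°×1°, digits 0–9): 10.38113/2 → 5, 1.18262/1 → 1; chars 51.
Subsquare (5′×2.5′, letters a–x): 0.38113/0.0833333 → 4 → e, 0.18262/0.0416667 → 4 → e; chars ee.
Extended square (30″×15″, digits 0–9): 0.04780/0.00833333 → 5, 0.01595/0.00416667 → 3; chars 53.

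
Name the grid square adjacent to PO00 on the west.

OO90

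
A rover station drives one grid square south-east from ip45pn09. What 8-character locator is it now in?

IP45pn18

Longitude extended square 0; +1 → 1.
Latitude extended square 9; −1 → 8.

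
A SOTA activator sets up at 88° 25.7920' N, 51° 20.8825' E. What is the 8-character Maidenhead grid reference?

LR58qk13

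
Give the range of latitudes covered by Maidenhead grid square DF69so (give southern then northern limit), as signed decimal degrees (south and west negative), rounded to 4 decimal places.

-30.4167, -30.3750

Field D=3, F=5: +3·20° lon, +5·10° lat → SW at lon -120°, lat -40°.
Square 6, 9: +6·2° lon, +9·1° lat → SW at lon -108°, lat -31°.
Subsquare s=18, o=14: +18·0.0833333° lon, +14·0.0416667° lat → SW at lon -106.5°, lat -30.4167°.
Cell spans 0.0833333° lon × 0.0416667° lat.
south -30.4167, north -30.3750.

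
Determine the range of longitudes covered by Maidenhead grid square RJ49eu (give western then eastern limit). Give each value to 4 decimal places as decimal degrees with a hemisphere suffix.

168.3333° E, 168.4167° E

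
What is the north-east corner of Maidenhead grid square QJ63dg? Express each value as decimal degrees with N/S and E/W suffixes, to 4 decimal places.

3.2917° N, 152.3333° E

Field Q=16, J=9: +16·20° lon, +9·10° lat → SW at lon 140°, lat 0°.
Square 6, 3: +6·2° lon, +3·1° lat → SW at lon 152°, lat 3°.
Subsquare d=3, g=6: +3·0.0833333° lon, +6·0.0416667° lat → SW at lon 152.25°, lat 3.25°.
Cell spans 0.0833333° lon × 0.0416667° lat. NE corner is SW corner plus one full cell.
latitude 3.2917° N, longitude 152.3333° E.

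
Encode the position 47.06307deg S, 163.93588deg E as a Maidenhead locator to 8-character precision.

RE12xw24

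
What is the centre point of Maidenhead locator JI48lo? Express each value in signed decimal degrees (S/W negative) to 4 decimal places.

Field J=9, I=8: +9·20° lon, +8·10° lat → SW at lon 0°, lat -10°.
Square 4, 8: +4·2° lon, +8·1° lat → SW at lon 8°, lat -2°.
Subsquare l=11, o=14: +11·0.0833333° lon, +14·0.0416667° lat → SW at lon 8.91667°, lat -1.41667°.
Cell spans 0.0833333° lon × 0.0416667° lat. Centre is SW corner plus half of each.
latitude -1.3958, longitude 8.9583.

-1.3958, 8.9583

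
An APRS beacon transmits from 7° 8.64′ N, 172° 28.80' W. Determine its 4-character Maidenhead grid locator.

AJ37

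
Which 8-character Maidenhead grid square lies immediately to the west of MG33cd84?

MG33cd74

Longitude extended square 8; −1 → 7.
The latitude characters are unchanged.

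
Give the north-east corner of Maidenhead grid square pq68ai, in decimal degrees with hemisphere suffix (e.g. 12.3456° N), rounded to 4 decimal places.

78.3750° N, 132.0833° E

Field P=15, Q=16: +15·20° lon, +16·10° lat → SW at lon 120°, lat 70°.
Square 6, 8: +6·2° lon, +8·1° lat → SW at lon 132°, lat 78°.
Subsquare a=0, i=8: +0·0.0833333° lon, +8·0.0416667° lat → SW at lon 132°, lat 78.3333°.
Cell spans 0.0833333° lon × 0.0416667° lat. NE corner is SW corner plus one full cell.
latitude 78.3750° N, longitude 132.0833° E.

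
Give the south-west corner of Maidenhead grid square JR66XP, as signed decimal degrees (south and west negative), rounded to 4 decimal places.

Field J=9, R=17: +9·20° lon, +17·10° lat → SW at lon 0°, lat 80°.
Square 6, 6: +6·2° lon, +6·1° lat → SW at lon 12°, lat 86°.
Subsquare x=23, p=15: +23·0.0833333° lon, +15·0.0416667° lat → SW at lon 13.9167°, lat 86.625°.
latitude 86.6250, longitude 13.9167.

86.6250, 13.9167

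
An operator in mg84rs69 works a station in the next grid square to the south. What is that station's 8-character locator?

MG84rs68

Latitude extended square 9; −1 → 8.
The longitude characters are unchanged.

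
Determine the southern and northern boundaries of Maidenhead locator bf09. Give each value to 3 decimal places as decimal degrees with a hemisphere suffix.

Field B=1, F=5: +1·20° lon, +5·10° lat → SW at lon -160°, lat -40°.
Square 0, 9: +0·2° lon, +9·1° lat → SW at lon -160°, lat -31°.
Cell spans 2° lon × 1° lat.
south 31.000° S, north 30.000° S.

31.000° S, 30.000° S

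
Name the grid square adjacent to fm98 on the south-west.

Longitude square 9; −1 → 8.
Latitude square 8; −1 → 7.

FM87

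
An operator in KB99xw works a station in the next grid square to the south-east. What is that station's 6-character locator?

LB09av

Longitude subsquare x = 23; +1 → 24, wraps to 0 = a, carry into square.
Longitude square 9; +1 → 10, wraps to 0, carry into field.
Longitude field K = 10; +1 → 11 = L.
Latitude subsquare w = 22; −1 → 21 = v.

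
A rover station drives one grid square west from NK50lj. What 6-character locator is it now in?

NK50kj

Longitude subsquare l = 11; −1 → 10 = k.
The latitude characters are unchanged.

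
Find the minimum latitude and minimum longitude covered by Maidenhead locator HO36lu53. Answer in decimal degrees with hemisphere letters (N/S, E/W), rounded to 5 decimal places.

56.84583° N, 33.04167° W

Field H=7, O=14: +7·20° lon, +14·10° lat → SW at lon -40°, lat 50°.
Square 3, 6: +3·2° lon, +6·1° lat → SW at lon -34°, lat 56°.
Subsquare l=11, u=20: +11·0.0833333° lon, +20·0.0416667° lat → SW at lon -33.0833°, lat 56.8333°.
Extended square 5, 3: +5·0.00833333° lon, +3·0.00416667° lat → SW at lon -33.0417°, lat 56.8458°.
latitude 56.84583° N, longitude 33.04167° W.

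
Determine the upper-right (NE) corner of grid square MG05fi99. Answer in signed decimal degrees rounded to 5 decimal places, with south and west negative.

Field M=12, G=6: +12·20° lon, +6·10° lat → SW at lon 60°, lat -30°.
Square 0, 5: +0·2° lon, +5·1° lat → SW at lon 60°, lat -25°.
Subsquare f=5, i=8: +5·0.0833333° lon, +8·0.0416667° lat → SW at lon 60.4167°, lat -24.6667°.
Extended square 9, 9: +9·0.00833333° lon, +9·0.00416667° lat → SW at lon 60.4917°, lat -24.6292°.
Cell spans 0.00833333° lon × 0.00416667° lat. NE corner is SW corner plus one full cell.
latitude -24.62500, longitude 60.50000.

-24.62500, 60.50000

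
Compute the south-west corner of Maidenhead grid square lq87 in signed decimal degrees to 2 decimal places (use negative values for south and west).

77.00, 56.00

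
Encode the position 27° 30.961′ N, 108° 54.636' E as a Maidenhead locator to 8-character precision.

OL47km93

Add 180° to longitude and 90° to latitude: 288.91060, 117.51602.
Field: 288.91060/20 → 14 → O, 117.51602/10 → 11 → L; chars OL.
Square: 8.91060/2 → 4, 7.51602/1 → 7; chars 47.
Subsquare: 0.91060/0.0833333 → 10 → k, 0.51602/0.0416667 → 12 → m; chars km.
Extended square: 0.07727/0.00833333 → 9, 0.01602/0.00416667 → 3; chars 93.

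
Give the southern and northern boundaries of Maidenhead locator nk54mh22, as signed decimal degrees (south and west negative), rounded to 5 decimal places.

Field N=13, K=10: +13·20° lon, +10·10° lat → SW at lon 80°, lat 10°.
Square 5, 4: +5·2° lon, +4·1° lat → SW at lon 90°, lat 14°.
Subsquare m=12, h=7: +12·0.0833333° lon, +7·0.0416667° lat → SW at lon 91°, lat 14.2917°.
Extended square 2, 2: +2·0.00833333° lon, +2·0.00416667° lat → SW at lon 91.0167°, lat 14.3°.
Cell spans 0.00833333° lon × 0.00416667° lat.
south 14.30000, north 14.30417.

14.30000, 14.30417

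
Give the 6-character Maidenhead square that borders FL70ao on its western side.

Longitude subsquare a = 0; −1 → -1, wraps to 23 = x, carry into square.
Longitude square 7; −1 → 6.
The latitude characters are unchanged.

FL60xo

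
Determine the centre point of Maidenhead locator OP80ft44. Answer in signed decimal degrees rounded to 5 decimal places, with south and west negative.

Field O=14, P=15: +14·20° lon, +15·10° lat → SW at lon 100°, lat 60°.
Square 8, 0: +8·2° lon, +0·1° lat → SW at lon 116°, lat 60°.
Subsquare f=5, t=19: +5·0.0833333° lon, +19·0.0416667° lat → SW at lon 116.417°, lat 60.7917°.
Extended square 4, 4: +4·0.00833333° lon, +4·0.00416667° lat → SW at lon 116.45°, lat 60.8083°.
Cell spans 0.00833333° lon × 0.00416667° lat. Centre is SW corner plus half of each.
latitude 60.81042, longitude 116.45417.

60.81042, 116.45417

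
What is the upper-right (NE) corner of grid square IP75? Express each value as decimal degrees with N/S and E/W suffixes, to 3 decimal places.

66.000° N, 4.000° W

Field I=8, P=15: +8·20° lon, +15·10° lat → SW at lon -20°, lat 60°.
Square 7, 5: +7·2° lon, +5·1° lat → SW at lon -6°, lat 65°.
Cell spans 2° lon × 1° lat. NE corner is SW corner plus one full cell.
latitude 66.000° N, longitude 4.000° W.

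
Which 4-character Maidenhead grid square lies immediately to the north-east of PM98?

Longitude square 9; +1 → 10, wraps to 0, carry into field.
Longitude field P = 15; +1 → 16 = Q.
Latitude square 8; +1 → 9.

QM09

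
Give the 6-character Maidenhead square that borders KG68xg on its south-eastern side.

KG78af

Longitude subsquare x = 23; +1 → 24, wraps to 0 = a, carry into square.
Longitude square 6; +1 → 7.
Latitude subsquare g = 6; −1 → 5 = f.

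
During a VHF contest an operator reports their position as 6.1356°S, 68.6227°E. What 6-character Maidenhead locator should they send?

Offset from 180°W / 90°S: lon 248.6227°, lat 83.8644°.
Field (20°×10°, letters A–R): 248.6227/20 → 12 → M, 83.8644/10 → 8 → I; chars MI.
Square (2°×1°, digits 0–9): 8.6227/2 → 4, 3.8644/1 → 3; chars 43.
Subsquare (5′×2.5′, letters a–x): 0.6227/0.0833333 → 7 → h, 0.8644/0.0416667 → 20 → u; chars hu.

MI43hu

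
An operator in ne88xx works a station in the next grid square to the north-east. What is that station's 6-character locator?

Longitude subsquare x = 23; +1 → 24, wraps to 0 = a, carry into square.
Longitude square 8; +1 → 9.
Latitude subsquare x = 23; +1 → 24, wraps to 0 = a, carry into square.
Latitude square 8; +1 → 9.

NE99aa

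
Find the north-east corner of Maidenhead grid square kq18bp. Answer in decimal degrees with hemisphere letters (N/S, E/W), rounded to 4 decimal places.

78.6667° N, 22.1667° E

Field K=10, Q=16: +10·20° lon, +16·10° lat → SW at lon 20°, lat 70°.
Square 1, 8: +1·2° lon, +8·1° lat → SW at lon 22°, lat 78°.
Subsquare b=1, p=15: +1·0.0833333° lon, +15·0.0416667° lat → SW at lon 22.0833°, lat 78.625°.
Cell spans 0.0833333° lon × 0.0416667° lat. NE corner is SW corner plus one full cell.
latitude 78.6667° N, longitude 22.1667° E.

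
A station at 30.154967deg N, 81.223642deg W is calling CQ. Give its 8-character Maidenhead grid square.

Shift to the Maidenhead origin (180°W, 90°S): lon 98.77636, lat 120.15497.
Field: 98.77636/20 → 4 → E, 120.15497/10 → 12 → M; chars EM.
Square: 18.77636/2 → 9, 0.15497/1 → 0; chars 90.
Subsquare: 0.77636/0.0833333 → 9 → j, 0.15497/0.0416667 → 3 → d; chars jd.
Extended square: 0.02636/0.00833333 → 3, 0.02997/0.00416667 → 7; chars 37.

EM90jd37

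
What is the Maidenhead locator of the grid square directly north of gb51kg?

GB51kh

Latitude subsquare g = 6; +1 → 7 = h.
The longitude characters are unchanged.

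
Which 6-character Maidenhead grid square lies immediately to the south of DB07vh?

DB07vg

Latitude subsquare h = 7; −1 → 6 = g.
The longitude characters are unchanged.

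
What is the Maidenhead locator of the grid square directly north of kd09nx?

KE00na

Latitude subsquare x = 23; +1 → 24, wraps to 0 = a, carry into square.
Latitude square 9; +1 → 10, wraps to 0, carry into field.
Latitude field D = 3; +1 → 4 = E.
The longitude characters are unchanged.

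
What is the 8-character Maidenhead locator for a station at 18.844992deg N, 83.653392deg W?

Offset from 180°W / 90°S: lon 96.34661°, lat 108.84499°.
Field: lon ⌊96.34661/20⌋ = 4 → E; lat ⌊108.84499/10⌋ = 10 → K.
Square: lon ⌊16.34661/2⌋ = 8; lat ⌊8.84499/1⌋ = 8.
Subsquare: lon ⌊0.34661/0.0833333⌋ = 4 → e; lat ⌊0.84499/0.0416667⌋ = 20 → u.
Extended square: lon ⌊0.01327/0.00833333⌋ = 1; lat ⌊0.01166/0.00416667⌋ = 2.

EK88eu12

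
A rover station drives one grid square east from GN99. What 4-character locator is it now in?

Longitude square 9; +1 → 10, wraps to 0, carry into field.
Longitude field G = 6; +1 → 7 = H.
The latitude characters are unchanged.

HN09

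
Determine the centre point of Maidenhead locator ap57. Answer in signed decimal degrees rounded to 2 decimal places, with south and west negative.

67.50, -169.00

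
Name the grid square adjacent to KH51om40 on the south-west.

KH51ol39

Longitude extended square 4; −1 → 3.
Latitude extended square 0; −1 → -1, wraps to 9, carry into subsquare.
Latitude subsquare m = 12; −1 → 11 = l.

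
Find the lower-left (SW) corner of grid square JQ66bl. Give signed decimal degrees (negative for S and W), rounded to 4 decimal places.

76.4583, 12.0833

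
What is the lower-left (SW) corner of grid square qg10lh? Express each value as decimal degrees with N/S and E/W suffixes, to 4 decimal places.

Field Q=16, G=6: +16·20° lon, +6·10° lat → SW at lon 140°, lat -30°.
Square 1, 0: +1·2° lon, +0·1° lat → SW at lon 142°, lat -30°.
Subsquare l=11, h=7: +11·0.0833333° lon, +7·0.0416667° lat → SW at lon 142.917°, lat -29.7083°.
latitude 29.7083° S, longitude 142.9167° E.

29.7083° S, 142.9167° E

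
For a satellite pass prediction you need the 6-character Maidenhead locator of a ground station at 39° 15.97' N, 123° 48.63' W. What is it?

CM89cg

Add 180° to longitude and 90° to latitude: 56.1895, 129.2662.
Field: 56.1895/20 → 2 → C, 129.2662/10 → 12 → M; chars CM.
Square: 16.1895/2 → 8, 9.2662/1 → 9; chars 89.
Subsquare: 0.1895/0.0833333 → 2 → c, 0.2662/0.0416667 → 6 → g; chars cg.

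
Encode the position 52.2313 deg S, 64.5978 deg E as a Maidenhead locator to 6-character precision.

Offset from 180°W / 90°S: lon 244.5978°, lat 37.7687°.
Field: 244.5978/20 → 12 → M, 37.7687/10 → 3 → D; chars MD.
Square: 4.5978/2 → 2, 7.7687/1 → 7; chars 27.
Subsquare: 0.5978/0.0833333 → 7 → h, 0.7687/0.0416667 → 18 → s; chars hs.

MD27hs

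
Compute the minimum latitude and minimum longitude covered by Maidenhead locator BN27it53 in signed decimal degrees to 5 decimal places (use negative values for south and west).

47.80417, -155.29167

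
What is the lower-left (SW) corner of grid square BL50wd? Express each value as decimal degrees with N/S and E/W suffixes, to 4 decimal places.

20.1250° N, 148.1667° W

Field B=1, L=11: +1·20° lon, +11·10° lat → SW at lon -160°, lat 20°.
Square 5, 0: +5·2° lon, +0·1° lat → SW at lon -150°, lat 20°.
Subsquare w=22, d=3: +22·0.0833333° lon, +3·0.0416667° lat → SW at lon -148.167°, lat 20.125°.
latitude 20.1250° N, longitude 148.1667° W.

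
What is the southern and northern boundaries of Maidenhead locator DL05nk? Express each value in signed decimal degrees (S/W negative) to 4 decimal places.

Field D=3, L=11: +3·20° lon, +11·10° lat → SW at lon -120°, lat 20°.
Square 0, 5: +0·2° lon, +5·1° lat → SW at lon -120°, lat 25°.
Subsquare n=13, k=10: +13·0.0833333° lon, +10·0.0416667° lat → SW at lon -118.917°, lat 25.4167°.
Cell spans 0.0833333° lon × 0.0416667° lat.
south 25.4167, north 25.4583.

25.4167, 25.4583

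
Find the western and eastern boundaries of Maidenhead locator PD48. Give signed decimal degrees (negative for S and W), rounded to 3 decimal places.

128.000, 130.000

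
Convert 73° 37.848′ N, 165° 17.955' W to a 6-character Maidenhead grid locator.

AQ73ip

Shift to the Maidenhead origin (180°W, 90°S): lon 14.7007, lat 163.6308.
Field (20°×10°, letters A–R): 14.7007/20 → 0 → A, 163.6308/10 → 16 → Q; chars AQ.
Square (2°×1°, digits 0–9): 14.7007/2 → 7, 3.6308/1 → 3; chars 73.
Subsquare (5′×2.5′, letters a–x): 0.7007/0.0833333 → 8 → i, 0.6308/0.0416667 → 15 → p; chars ip.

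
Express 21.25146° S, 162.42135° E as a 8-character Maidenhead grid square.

RG18fr09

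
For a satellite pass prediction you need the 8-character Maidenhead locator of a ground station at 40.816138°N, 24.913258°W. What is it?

HN70nt05

Shift to the Maidenhead origin (180°W, 90°S): lon 155.08674, lat 130.81614.
Field (20°×10°, letters A–R): 155.08674/20 → 7 → H, 130.81614/10 → 13 → N; chars HN.
Square (2°×1°, digits 0–9): 15.08674/2 → 7, 0.81614/1 → 0; chars 70.
Subsquare (5′×2.5′, letters a–x): 1.08674/0.0833333 → 13 → n, 0.81614/0.0416667 → 19 → t; chars nt.
Extended square (30″×15″, digits 0–9): 0.00341/0.00833333 → 0, 0.02447/0.00416667 → 5; chars 05.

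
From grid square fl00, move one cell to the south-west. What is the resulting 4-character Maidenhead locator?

Longitude square 0; −1 → -1, wraps to 9, carry into field.
Longitude field F = 5; −1 → 4 = E.
Latitude square 0; −1 → -1, wraps to 9, carry into field.
Latitude field L = 11; −1 → 10 = K.

EK99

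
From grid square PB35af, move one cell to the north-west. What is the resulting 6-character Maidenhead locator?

Longitude subsquare a = 0; −1 → -1, wraps to 23 = x, carry into square.
Longitude square 3; −1 → 2.
Latitude subsquare f = 5; +1 → 6 = g.

PB25xg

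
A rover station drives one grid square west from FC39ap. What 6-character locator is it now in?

FC29xp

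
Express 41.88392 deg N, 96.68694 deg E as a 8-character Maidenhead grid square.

NN81iv22

Shift to the Maidenhead origin (180°W, 90°S): lon 276.68694, lat 131.88392.
Field (20°×10°, letters A–R): 276.68694/20 → 13 → N, 131.88392/10 → 13 → N; chars NN.
Square (2°×1°, digits 0–9): 16.68694/2 → 8, 1.88392/1 → 1; chars 81.
Subsquare (5′×2.5′, letters a–x): 0.68694/0.0833333 → 8 → i, 0.88392/0.0416667 → 21 → v; chars iv.
Extended square (30″×15″, digits 0–9): 0.02027/0.00833333 → 2, 0.00892/0.00416667 → 2; chars 22.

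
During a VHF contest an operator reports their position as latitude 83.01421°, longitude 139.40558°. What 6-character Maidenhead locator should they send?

PR93qa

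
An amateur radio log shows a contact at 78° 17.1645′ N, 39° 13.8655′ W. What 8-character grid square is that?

HQ08jg28

Add 180° to longitude and 90° to latitude: 140.76891, 168.28607.
Field (20°×10°, letters A–R): 140.76891/20 → 7 → H, 168.28607/10 → 16 → Q; chars HQ.
Square (2°×1°, digits 0–9): 0.76891/2 → 0, 8.28607/1 → 8; chars 08.
Subsquare (5′×2.5′, letters a–x): 0.76891/0.0833333 → 9 → j, 0.28607/0.0416667 → 6 → g; chars jg.
Extended square (30″×15″, digits 0–9): 0.01891/0.00833333 → 2, 0.03607/0.00416667 → 8; chars 28.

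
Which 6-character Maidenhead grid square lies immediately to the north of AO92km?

Latitude subsquare m = 12; +1 → 13 = n.
The longitude characters are unchanged.

AO92kn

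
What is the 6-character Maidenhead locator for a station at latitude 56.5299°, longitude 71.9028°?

MO56wm

Add 180° to longitude and 90° to latitude: 251.9028, 146.5299.
Field: lon ⌊251.9028/20⌋ = 12 → M; lat ⌊146.5299/10⌋ = 14 → O.
Square: lon ⌊11.9028/2⌋ = 5; lat ⌊6.5299/1⌋ = 6.
Subsquare: lon ⌊1.9028/0.0833333⌋ = 22 → w; lat ⌊0.5299/0.0416667⌋ = 12 → m.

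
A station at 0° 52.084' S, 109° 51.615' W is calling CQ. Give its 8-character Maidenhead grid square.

DI59bd61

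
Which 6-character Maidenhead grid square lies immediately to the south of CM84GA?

Latitude subsquare a = 0; −1 → -1, wraps to 23 = x, carry into square.
Latitude square 4; −1 → 3.
The longitude characters are unchanged.

CM83gx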